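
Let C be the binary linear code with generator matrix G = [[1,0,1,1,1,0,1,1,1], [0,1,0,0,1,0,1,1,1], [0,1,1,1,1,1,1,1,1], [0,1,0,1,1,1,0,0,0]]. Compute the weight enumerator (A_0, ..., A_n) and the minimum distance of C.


Weight distribution: A_0 = 1, A_3 = 4, A_4 = 4, A_5 = 2, A_6 = 2, A_7 = 2, A_8 = 1. Minimum distance d = 3.

Enumerate all 2^4 = 16 messages m ∈ F_2^4.
For each, compute codeword c = mG in F_2^9, then tally its weight.
  m = 0000 → c = 000000000, weight = 0.
  m = 1000 → c = 101110111, weight = 7.
  m = 0100 → c = 010010111, weight = 5.
  m = 1100 → c = 111100000, weight = 4.
  m = 0010 → c = 011111111, weight = 8.
  m = 1010 → c = 110001000, weight = 3.
  m = 0110 → c = 001101000, weight = 3.
  m = 1110 → c = 100011111, weight = 6.
  m = 0001 → c = 010111000, weight = 4.
  m = 1001 → c = 111001111, weight = 7.
  m = 0101 → c = 000101111, weight = 5.
  m = 1101 → c = 101011000, weight = 4.
  m = 0011 → c = 001000111, weight = 4.
  m = 1011 → c = 100110000, weight = 3.
  m = 0111 → c = 011010000, weight = 3.
  m = 1111 → c = 110100111, weight = 6.
Tally weights:
  weight 0: 1 codewords.
  weight 3: 4 codewords.
  weight 4: 4 codewords.
  weight 5: 2 codewords.
  weight 6: 2 codewords.
  weight 7: 2 codewords.
  weight 8: 1 codewords.
Minimum distance d = smallest w > 0 with A_w > 0 = 3.
Sanity: Σ A_w = 16 = 2^4 = 16 ✓.


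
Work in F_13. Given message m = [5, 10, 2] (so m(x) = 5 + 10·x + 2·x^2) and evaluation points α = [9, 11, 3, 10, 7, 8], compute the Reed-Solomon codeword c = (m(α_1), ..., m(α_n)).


c = [10, 6, 1, 6, 4, 5]

Message polynomial: m(x) = 5 + 10·x + 2·x^2 (mod 13).
For each evaluation point α_i, compute m(α_i) mod 13:
  α_1 = 9: Horner steps 2 → 2 → 10, so m(9) = 10.
  α_2 = 11: Horner steps 2 → 6 → 6, so m(11) = 6.
  α_3 = 3: Horner steps 2 → 3 → 1, so m(3) = 1.
  α_4 = 10: Horner steps 2 → 4 → 6, so m(10) = 6.
  α_5 = 7: Horner steps 2 → 11 → 4, so m(7) = 4.
  α_6 = 8: Horner steps 2 → 0 → 5, so m(8) = 5.
Codeword c = [10, 6, 1, 6, 4, 5] ∈ F_13^6.


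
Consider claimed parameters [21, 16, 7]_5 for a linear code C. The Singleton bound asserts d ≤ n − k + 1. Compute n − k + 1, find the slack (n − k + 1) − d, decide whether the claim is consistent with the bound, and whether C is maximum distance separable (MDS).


Singleton RHS = n − k + 1 = 6, slack = -1, bound violated (no such code; not MDS).

Singleton bound: d ≤ n − k + 1.
Here n = 21, k = 16, so n − k + 1 = 6.
Given d = 7, check d ≤ 6: NO.
Slack = (n − k + 1) − d = -1.
The slack is negative: d = 7 exceeds n − k + 1 = 6 by 1, so the Singleton bound is violated and no linear [21, 16, 7]_5 code can exist. In particular it is not MDS (MDS requires d = n − k + 1 exactly).
Description: the claimed parameters are [21, 16, 7]_5; such a code would be impossible (violates the Singleton bound).


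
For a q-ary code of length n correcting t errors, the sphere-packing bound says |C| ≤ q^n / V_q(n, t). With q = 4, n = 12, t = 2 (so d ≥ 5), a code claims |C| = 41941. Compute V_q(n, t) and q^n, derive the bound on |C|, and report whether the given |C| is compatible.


V_q(n, t) = 631, q^n = 16777216, Hamming bound = 26588, |C| = 41941 > bound (violated).

Step 1: Compute V_q(n, t) = Σ_{j=0}^2 C(n, j) (q−1)^j.
  j = 0: C(12,0)·(3)^0 = 1·1 = 1.
  j = 1: C(12,1)·(3)^1 = 12·3 = 36.
  j = 2: C(12,2)·(3)^2 = 66·9 = 594.
  V_q(n, t) = 1 + 36 + 594 = 631.
Step 2: q^n = 4^12 = 16777216.
Step 3: Hamming bound ⌊q^n / V_q(n,t)⌋ = ⌊16777216/631⌋ = 26588.
Step 4: Compare |C| = 41941 to 26588: violated.
The claimed |C| lies above the Hamming bound, so no 4-ary code of length 12 with d ≥ 5 can have 41941 codewords.


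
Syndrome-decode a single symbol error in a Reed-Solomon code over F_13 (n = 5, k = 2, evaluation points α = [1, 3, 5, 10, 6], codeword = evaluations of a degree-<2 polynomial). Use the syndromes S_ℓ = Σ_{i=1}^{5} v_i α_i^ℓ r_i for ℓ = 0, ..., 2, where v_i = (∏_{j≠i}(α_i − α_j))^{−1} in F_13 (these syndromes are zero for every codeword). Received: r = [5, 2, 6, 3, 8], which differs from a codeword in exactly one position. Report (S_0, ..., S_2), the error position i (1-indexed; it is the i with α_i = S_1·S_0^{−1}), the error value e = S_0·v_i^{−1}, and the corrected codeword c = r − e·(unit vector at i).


S = (8, 8, 8), error at position 1, error magnitude e = 7, c = [11, 2, 6, 3, 8].

Step 1: column multipliers v_i = (∏_{j≠i}(α_i − α_j))^{−1} mod 13.
  i = 1 (α = 1): (1−3)(1−5)(1−10)(1−6) = (−2)·(−4)·(−9)·(−5) = 360 ≡ 9, so v_1 = 9^{−1} = 3 (mod 13).
  i = 2 (α = 3): (3−1)(3−5)(3−10)(3−6) = 2·(−2)·(−7)·(−3) = −84 ≡ 7, so v_2 = 7^{−1} = 2 (mod 13).
  i = 3 (α = 5): (5−1)(5−3)(5−10)(5−6) = 4·2·(−5)·(−1) = 40 ≡ 1, so v_3 = 1^{−1} = 1 (mod 13).
  i = 4 (α = 10): (10−1)(10−3)(10−5)(10−6) = 9·7·5·4 = 1260 ≡ 12, so v_4 = 12^{−1} = 12 (mod 13).
  i = 5 (α = 6): (6−1)(6−3)(6−5)(6−10) = 5·3·1·(−4) = −60 ≡ 5, so v_5 = 5^{−1} = 8 (mod 13).
  v = [3, 2, 1, 12, 8].
Step 2: syndromes of r = [5, 2, 6, 3, 8] (all sums mod 13).
  S_0 = Σ v_i r_i = 3·5 + 2·2 + 1·6 + 12·3 + 8·8 = 125 ≡ 8.
  S_1 = Σ v_i α_i r_i = 3·1·5 + 2·3·2 + 1·5·6 + 12·10·3 + 8·6·8 = 801 ≡ 8.
  α_i^2 mod 13 = [1, 9, 12, 9, 10].
  S_2 = Σ v_i α_i^2 r_i = 3·1·5 + 2·9·2 + 1·12·6 + 12·9·3 + 8·10·8 = 1087 ≡ 8.
  S = (8, 8, 8) ≠ 0, so r is not a codeword (an error is present).
Step 3: locate the error. For a single error e at position i, S_ℓ = v_i·e·α_i^ℓ, so α_err = S_1/S_0.
  S_0^{−1} = 8^{−1} = 5 (mod 13), so α_err = 8·5 = 40 ≡ 1 = α_1. Error position i = 1.
  Consistency check: S_2/S_1 = 8·5 = 40 ≡ 1 = α_err ✓ (single-error assumption holds).
Step 4: error magnitude e = S_0/v_1 = S_0·∏_{j≠1}(α_1 − α_j) = 8·9 = 72 ≡ 7 (mod 13).
Step 5: correct position 1: c_1 = r_1 − e = 5 − 7 ≡ 11 (mod 13). Hence c = [11, 2, 6, 3, 8].
  Check: interpolating c through the α_i gives m(x) = 9 + 2·x (degree < 2) with m(α_i) = c_i for every i, so c is indeed a codeword.


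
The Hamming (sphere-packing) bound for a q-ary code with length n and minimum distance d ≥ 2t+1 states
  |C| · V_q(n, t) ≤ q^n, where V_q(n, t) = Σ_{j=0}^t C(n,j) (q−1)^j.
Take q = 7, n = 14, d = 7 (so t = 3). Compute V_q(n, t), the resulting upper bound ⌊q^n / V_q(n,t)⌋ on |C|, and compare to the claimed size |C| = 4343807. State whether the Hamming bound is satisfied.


V_q(n, t) = 81985, q^n = 678223072849, Hamming bound = 8272526, |C| = 4343807 ≤ bound (satisfied).

Step 1: Compute V_q(n, t) = Σ_{j=0}^3 C(n, j) (q−1)^j.
  j = 0: C(14,0)·(6)^0 = 1·1 = 1.
  j = 1: C(14,1)·(6)^1 = 14·6 = 84.
  j = 2: C(14,2)·(6)^2 = 91·36 = 3276.
  j = 3: C(14,3)·(6)^3 = 364·216 = 78624.
  V_q(n, t) = 1 + 84 + 3276 + 78624 = 81985.
Step 2: q^n = 7^14 = 678223072849.
Step 3: Hamming bound ⌊q^n / V_q(n,t)⌋ = ⌊678223072849/81985⌋ = 8272526.
Step 4: Compare |C| = 4343807 to 8272526: satisfied.
The claimed |C| lies below the Hamming bound.


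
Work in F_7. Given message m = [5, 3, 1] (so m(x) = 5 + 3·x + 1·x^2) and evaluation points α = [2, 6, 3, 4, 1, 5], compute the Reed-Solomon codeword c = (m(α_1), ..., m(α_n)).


c = [1, 3, 2, 5, 2, 3]

Message polynomial: m(x) = 5 + 3·x + 1·x^2 (mod 7).
For each evaluation point α_i, compute m(α_i) mod 7:
  α_1 = 2: Horner steps 1 → 5 → 1, so m(2) = 1.
  α_2 = 6: Horner steps 1 → 2 → 3, so m(6) = 3.
  α_3 = 3: Horner steps 1 → 6 → 2, so m(3) = 2.
  α_4 = 4: Horner steps 1 → 0 → 5, so m(4) = 5.
  α_5 = 1: Horner steps 1 → 4 → 2, so m(1) = 2.
  α_6 = 5: Horner steps 1 → 1 → 3, so m(5) = 3.
Codeword c = [1, 3, 2, 5, 2, 3] ∈ F_7^6.


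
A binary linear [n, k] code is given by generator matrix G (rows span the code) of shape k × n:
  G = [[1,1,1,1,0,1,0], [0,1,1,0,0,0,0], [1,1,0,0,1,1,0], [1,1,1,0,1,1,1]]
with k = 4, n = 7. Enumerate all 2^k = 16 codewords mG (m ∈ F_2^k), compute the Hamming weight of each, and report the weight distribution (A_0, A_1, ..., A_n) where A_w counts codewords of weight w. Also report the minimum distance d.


Weight distribution: A_0 = 1, A_2 = 3, A_3 = 4, A_4 = 3, A_5 = 4, A_6 = 1. Minimum distance d = 2.

Enumerate all 2^4 = 16 messages m ∈ F_2^4.
For each, compute codeword c = mG in F_2^7, then tally its weight.
  m = 0000 → c = 0000000, weight = 0.
  m = 1000 → c = 1111010, weight = 5.
  m = 0100 → c = 0110000, weight = 2.
  m = 1100 → c = 1001010, weight = 3.
  m = 0010 → c = 1100110, weight = 4.
  m = 1010 → c = 0011100, weight = 3.
  m = 0110 → c = 1010110, weight = 4.
  m = 1110 → c = 0101100, weight = 3.
  m = 0001 → c = 1110111, weight = 6.
  m = 1001 → c = 0001101, weight = 3.
  m = 0101 → c = 1000111, weight = 4.
  m = 1101 → c = 0111101, weight = 5.
  m = 0011 → c = 0010001, weight = 2.
  m = 1011 → c = 1101011, weight = 5.
  m = 0111 → c = 0100001, weight = 2.
  m = 1111 → c = 1011011, weight = 5.
Tally weights:
  weight 0: 1 codewords.
  weight 2: 3 codewords.
  weight 3: 4 codewords.
  weight 4: 3 codewords.
  weight 5: 4 codewords.
  weight 6: 1 codewords.
Minimum distance d = smallest w > 0 with A_w > 0 = 2.
Sanity: Σ A_w = 16 = 2^4 = 16 ✓.


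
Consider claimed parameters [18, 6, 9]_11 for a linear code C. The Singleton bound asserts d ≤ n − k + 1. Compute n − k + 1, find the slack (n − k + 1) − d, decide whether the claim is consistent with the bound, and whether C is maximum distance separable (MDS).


Singleton RHS = n − k + 1 = 13, slack = 4, bound satisfied, not MDS.

Singleton bound: d ≤ n − k + 1.
Here n = 18, k = 6, so n − k + 1 = 13.
Given d = 9, check d ≤ 13: YES.
Slack = (n − k + 1) − d = 4.
The code is NOT MDS (slack = 4 > 0).
Description: the claimed parameters are [18, 6, 9]_11; such a code would be non-MDS.


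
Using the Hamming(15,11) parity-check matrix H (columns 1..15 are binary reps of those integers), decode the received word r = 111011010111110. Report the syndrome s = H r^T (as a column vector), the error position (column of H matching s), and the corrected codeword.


s = (0, 1, 0, 1)^T, error position = 5, corrected codeword c = 111001010111110

Compute s = H r^T mod 2 one row at a time:
  s_1 = 1 + 0 + 1 + 1 + 1 + 1 + 1 + 0 = 6 ≡ 0 (mod 2).
  s_2 = 0 + 1 + 1 + 0 + 1 + 1 + 1 + 0 = 5 ≡ 1 (mod 2).
  s_3 = 1 + 1 + 1 + 0 + 1 + 1 + 1 + 0 = 6 ≡ 0 (mod 2).
  s_4 = 1 + 1 + 1 + 0 + 0 + 1 + 1 + 0 = 5 ≡ 1 (mod 2).
s = (0, 1, 0, 1)^T — this equals column 5 of H (binary 0101), so error is at position 5.
Correct: flip bit 5 of r = 111011010111110 to get c = 111001010111110.


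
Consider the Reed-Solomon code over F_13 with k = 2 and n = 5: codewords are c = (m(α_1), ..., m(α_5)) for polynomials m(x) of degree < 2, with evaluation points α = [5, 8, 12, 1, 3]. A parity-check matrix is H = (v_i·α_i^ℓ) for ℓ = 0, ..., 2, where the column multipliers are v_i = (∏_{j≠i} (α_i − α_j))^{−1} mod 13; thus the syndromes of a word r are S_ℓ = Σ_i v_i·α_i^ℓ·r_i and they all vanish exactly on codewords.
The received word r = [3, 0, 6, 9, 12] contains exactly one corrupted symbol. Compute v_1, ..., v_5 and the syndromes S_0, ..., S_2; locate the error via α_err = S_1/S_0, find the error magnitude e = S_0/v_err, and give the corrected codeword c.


S = (12, 8, 1), error at position 1, error magnitude e = 1, c = [2, 0, 6, 9, 12].

Step 1: column multipliers v_i = (∏_{j≠i}(α_i − α_j))^{−1} mod 13.
  i = 1 (α = 5): (5−8)(5−12)(5−1)(5−3) = (−3)·(−7)·4·2 = 168 ≡ 12, so v_1 = 12^{−1} = 12 (mod 13).
  i = 2 (α = 8): (8−5)(8−12)(8−1)(8−3) = 3·(−4)·7·5 = −420 ≡ 9, so v_2 = 9^{−1} = 3 (mod 13).
  i = 3 (α = 12): (12−5)(12−8)(12−1)(12−3) = 7·4·11·9 = 2772 ≡ 3, so v_3 = 3^{−1} = 9 (mod 13).
  i = 4 (α = 1): (1−5)(1−8)(1−12)(1−3) = (−4)·(−7)·(−11)·(−2) = 616 ≡ 5, so v_4 = 5^{−1} = 8 (mod 13).
  i = 5 (α = 3): (3−5)(3−8)(3−12)(3−1) = (−2)·(−5)·(−9)·2 = −180 ≡ 2, so v_5 = 2^{−1} = 7 (mod 13).
  v = [12, 3, 9, 8, 7].
Step 2: syndromes of r = [3, 0, 6, 9, 12] (all sums mod 13).
  S_0 = Σ v_i r_i = 12·3 + 3·0 + 9·6 + 8·9 + 7·12 = 246 ≡ 12.
  S_1 = Σ v_i α_i r_i = 12·5·3 + 3·8·0 + 9·12·6 + 8·1·9 + 7·3·12 = 1152 ≡ 8.
  α_i^2 mod 13 = [12, 12, 1, 1, 9].
  S_2 = Σ v_i α_i^2 r_i = 12·12·3 + 3·12·0 + 9·1·6 + 8·1·9 + 7·9·12 = 1314 ≡ 1.
  S = (12, 8, 1) ≠ 0, so r is not a codeword (an error is present).
Step 3: locate the error. For a single error e at position i, S_ℓ = v_i·e·α_i^ℓ, so α_err = S_1/S_0.
  S_0^{−1} = 12^{−1} = 12 (mod 13), so α_err = 8·12 = 96 ≡ 5 = α_1. Error position i = 1.
  Consistency check: S_2/S_1 = 1·5 = 5 ≡ 5 = α_err ✓ (single-error assumption holds).
Step 4: error magnitude e = S_0/v_1 = S_0·∏_{j≠1}(α_1 − α_j) = 12·12 = 144 ≡ 1 (mod 13).
Step 5: correct position 1: c_1 = r_1 − e = 3 − 1 ≡ 2 (mod 13). Hence c = [2, 0, 6, 9, 12].
  Check: interpolating c through the α_i gives m(x) = 1 + 8·x (degree < 2) with m(α_i) = c_i for every i, so c is indeed a codeword.


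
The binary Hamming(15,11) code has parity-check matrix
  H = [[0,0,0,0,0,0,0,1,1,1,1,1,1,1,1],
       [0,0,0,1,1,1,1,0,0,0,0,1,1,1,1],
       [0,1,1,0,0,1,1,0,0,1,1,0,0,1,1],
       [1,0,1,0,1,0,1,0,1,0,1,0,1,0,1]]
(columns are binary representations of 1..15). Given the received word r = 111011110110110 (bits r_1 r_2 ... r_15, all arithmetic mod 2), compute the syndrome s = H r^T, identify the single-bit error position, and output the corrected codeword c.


s = (1, 1, 1, 0)^T, error position = 14, corrected codeword c = 111011110110100

Compute s = H r^T mod 2 one row at a time:
  s_1 = 1 + 0 + 1 + 1 + 0 + 1 + 1 + 0 = 5 ≡ 1 (mod 2).
  s_2 = 0 + 1 + 1 + 1 + 0 + 1 + 1 + 0 = 5 ≡ 1 (mod 2).
  s_3 = 1 + 1 + 1 + 1 + 1 + 1 + 1 + 0 = 7 ≡ 1 (mod 2).
  s_4 = 1 + 1 + 1 + 1 + 0 + 1 + 1 + 0 = 6 ≡ 0 (mod 2).
s = (1, 1, 1, 0)^T — this equals column 14 of H (binary 1110), so error is at position 14.
Correct: flip bit 14 of r = 111011110110110 to get c = 111011110110100.


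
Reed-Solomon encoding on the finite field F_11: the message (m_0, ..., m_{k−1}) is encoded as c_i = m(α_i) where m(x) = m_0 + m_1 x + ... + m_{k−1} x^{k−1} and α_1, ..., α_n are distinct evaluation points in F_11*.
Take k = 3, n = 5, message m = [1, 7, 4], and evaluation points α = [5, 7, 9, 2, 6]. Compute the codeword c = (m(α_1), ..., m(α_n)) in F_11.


c = [4, 4, 3, 9, 0]

Message polynomial: m(x) = 1 + 7·x + 4·x^2 (mod 11).
For each evaluation point α_i, compute m(α_i) mod 11:
  α_1 = 5: Horner steps 4 → 5 → 4, so m(5) = 4.
  α_2 = 7: Horner steps 4 → 2 → 4, so m(7) = 4.
  α_3 = 9: Horner steps 4 → 10 → 3, so m(9) = 3.
  α_4 = 2: Horner steps 4 → 4 → 9, so m(2) = 9.
  α_5 = 6: Horner steps 4 → 9 → 0, so m(6) = 0.
Codeword c = [4, 4, 3, 9, 0] ∈ F_11^5.


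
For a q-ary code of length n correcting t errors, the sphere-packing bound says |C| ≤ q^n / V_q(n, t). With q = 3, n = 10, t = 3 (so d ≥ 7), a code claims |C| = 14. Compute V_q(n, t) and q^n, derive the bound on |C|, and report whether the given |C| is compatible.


V_q(n, t) = 1161, q^n = 59049, Hamming bound = 50, |C| = 14 ≤ bound (satisfied).

Step 1: Compute V_q(n, t) = Σ_{j=0}^3 C(n, j) (q−1)^j.
  j = 0: C(10,0)·(2)^0 = 1·1 = 1.
  j = 1: C(10,1)·(2)^1 = 10·2 = 20.
  j = 2: C(10,2)·(2)^2 = 45·4 = 180.
  j = 3: C(10,3)·(2)^3 = 120·8 = 960.
  V_q(n, t) = 1 + 20 + 180 + 960 = 1161.
Step 2: q^n = 3^10 = 59049.
Step 3: Hamming bound ⌊q^n / V_q(n,t)⌋ = ⌊59049/1161⌋ = 50.
Step 4: Compare |C| = 14 to 50: satisfied.
The claimed |C| lies below the Hamming bound.


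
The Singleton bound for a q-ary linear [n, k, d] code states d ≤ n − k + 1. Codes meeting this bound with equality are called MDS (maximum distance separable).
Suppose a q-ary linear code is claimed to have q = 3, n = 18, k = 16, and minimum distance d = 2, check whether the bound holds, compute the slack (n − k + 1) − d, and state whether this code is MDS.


Singleton RHS = n − k + 1 = 3, slack = 1, bound satisfied, not MDS.

Singleton bound: d ≤ n − k + 1.
Here n = 18, k = 16, so n − k + 1 = 3.
Given d = 2, check d ≤ 3: YES.
Slack = (n − k + 1) − d = 1.
The code is NOT MDS (slack = 1 > 0).
Description: the claimed parameters are [18, 16, 2]_3; such a code would be non-MDS.


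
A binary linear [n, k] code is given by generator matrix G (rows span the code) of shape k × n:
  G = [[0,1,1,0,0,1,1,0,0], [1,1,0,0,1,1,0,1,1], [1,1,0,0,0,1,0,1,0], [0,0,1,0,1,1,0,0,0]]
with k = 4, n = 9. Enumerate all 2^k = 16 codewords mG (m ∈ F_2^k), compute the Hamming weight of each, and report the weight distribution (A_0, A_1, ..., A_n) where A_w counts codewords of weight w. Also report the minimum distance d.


Weight distribution: A_0 = 1, A_2 = 1, A_3 = 4, A_4 = 3, A_5 = 4, A_6 = 3. Minimum distance d = 2.

Enumerate all 2^4 = 16 messages m ∈ F_2^4.
For each, compute codeword c = mG in F_2^9, then tally its weight.
  m = 0000 → c = 000000000, weight = 0.
  m = 1000 → c = 011001100, weight = 4.
  m = 0100 → c = 110011011, weight = 6.
  m = 1100 → c = 101010111, weight = 6.
  m = 0010 → c = 110001010, weight = 4.
  m = 1010 → c = 101000110, weight = 4.
  m = 0110 → c = 000010001, weight = 2.
  m = 1110 → c = 011011101, weight = 6.
  m = 0001 → c = 001011000, weight = 3.
  m = 1001 → c = 010010100, weight = 3.
  m = 0101 → c = 111000011, weight = 5.
  m = 1101 → c = 100001111, weight = 5.
  m = 0011 → c = 111010010, weight = 5.
  m = 1011 → c = 100011110, weight = 5.
  m = 0111 → c = 001001001, weight = 3.
  m = 1111 → c = 010000101, weight = 3.
Tally weights:
  weight 0: 1 codewords.
  weight 2: 1 codewords.
  weight 3: 4 codewords.
  weight 4: 3 codewords.
  weight 5: 4 codewords.
  weight 6: 3 codewords.
Minimum distance d = smallest w > 0 with A_w > 0 = 2.
Sanity: Σ A_w = 16 = 2^4 = 16 ✓.


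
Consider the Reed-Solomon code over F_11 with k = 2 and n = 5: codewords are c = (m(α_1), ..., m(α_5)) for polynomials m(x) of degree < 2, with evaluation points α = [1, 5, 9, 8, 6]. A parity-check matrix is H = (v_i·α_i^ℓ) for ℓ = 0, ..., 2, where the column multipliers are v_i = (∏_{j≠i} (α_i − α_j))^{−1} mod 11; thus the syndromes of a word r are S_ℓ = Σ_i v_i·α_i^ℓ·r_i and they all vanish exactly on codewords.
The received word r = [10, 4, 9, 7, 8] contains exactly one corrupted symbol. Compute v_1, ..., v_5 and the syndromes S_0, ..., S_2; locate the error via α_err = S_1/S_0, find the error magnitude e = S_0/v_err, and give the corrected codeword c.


S = (1, 8, 9), error at position 4, error magnitude e = 2, c = [10, 4, 9, 5, 8].

Step 1: column multipliers v_i = (∏_{j≠i}(α_i − α_j))^{−1} mod 11.
  i = 1 (α = 1): (1−5)(1−9)(1−8)(1−6) = (−4)·(−8)·(−7)·(−5) = 1120 ≡ 9, so v_1 = 9^{−1} = 5 (mod 11).
  i = 2 (α = 5): (5−1)(5−9)(5−8)(5−6) = 4·(−4)·(−3)·(−1) = −48 ≡ 7, so v_2 = 7^{−1} = 8 (mod 11).
  i = 3 (α = 9): (9−1)(9−5)(9−8)(9−6) = 8·4·1·3 = 96 ≡ 8, so v_3 = 8^{−1} = 7 (mod 11).
  i = 4 (α = 8): (8−1)(8−5)(8−9)(8−6) = 7·3·(−1)·2 = −42 ≡ 2, so v_4 = 2^{−1} = 6 (mod 11).
  i = 5 (α = 6): (6−1)(6−5)(6−9)(6−8) = 5·1·(−3)·(−2) = 30 ≡ 8, so v_5 = 8^{−1} = 7 (mod 11).
  v = [5, 8, 7, 6, 7].
Step 2: syndromes of r = [10, 4, 9, 7, 8] (all sums mod 11).
  S_0 = Σ v_i r_i = 5·10 + 8·4 + 7·9 + 6·7 + 7·8 = 243 ≡ 1.
  S_1 = Σ v_i α_i r_i = 5·1·10 + 8·5·4 + 7·9·9 + 6·8·7 + 7·6·8 = 1449 ≡ 8.
  α_i^2 mod 11 = [1, 3, 4, 9, 3].
  S_2 = Σ v_i α_i^2 r_i = 5·1·10 + 8·3·4 + 7·4·9 + 6·9·7 + 7·3·8 = 944 ≡ 9.
  S = (1, 8, 9) ≠ 0, so r is not a codeword (an error is present).
Step 3: locate the error. For a single error e at position i, S_ℓ = v_i·e·α_i^ℓ, so α_err = S_1/S_0.
  S_0^{−1} = 1^{−1} = 1 (mod 11), so α_err = 8·1 = 8 ≡ 8 = α_4. Error position i = 4.
  Consistency check: S_2/S_1 = 9·7 = 63 ≡ 8 = α_err ✓ (single-error assumption holds).
Step 4: error magnitude e = S_0/v_4 = S_0·∏_{j≠4}(α_4 − α_j) = 1·2 = 2 ≡ 2 (mod 11).
Step 5: correct position 4: c_4 = r_4 − e = 7 − 2 ≡ 5 (mod 11). Hence c = [10, 4, 9, 5, 8].
  Check: interpolating c through the α_i gives m(x) = 6 + 4·x (degree < 2) with m(α_i) = c_i for every i, so c is indeed a codeword.


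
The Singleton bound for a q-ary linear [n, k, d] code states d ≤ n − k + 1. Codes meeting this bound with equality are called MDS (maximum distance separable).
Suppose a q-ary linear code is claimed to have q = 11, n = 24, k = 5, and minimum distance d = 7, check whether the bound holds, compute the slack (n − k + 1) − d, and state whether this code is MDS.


Singleton RHS = n − k + 1 = 20, slack = 13, bound satisfied, not MDS.

Singleton bound: d ≤ n − k + 1.
Here n = 24, k = 5, so n − k + 1 = 20.
Given d = 7, check d ≤ 20: YES.
Slack = (n − k + 1) − d = 13.
The code is NOT MDS (slack = 13 > 0).
Description: the claimed parameters are [24, 5, 7]_11; such a code would be non-MDS.


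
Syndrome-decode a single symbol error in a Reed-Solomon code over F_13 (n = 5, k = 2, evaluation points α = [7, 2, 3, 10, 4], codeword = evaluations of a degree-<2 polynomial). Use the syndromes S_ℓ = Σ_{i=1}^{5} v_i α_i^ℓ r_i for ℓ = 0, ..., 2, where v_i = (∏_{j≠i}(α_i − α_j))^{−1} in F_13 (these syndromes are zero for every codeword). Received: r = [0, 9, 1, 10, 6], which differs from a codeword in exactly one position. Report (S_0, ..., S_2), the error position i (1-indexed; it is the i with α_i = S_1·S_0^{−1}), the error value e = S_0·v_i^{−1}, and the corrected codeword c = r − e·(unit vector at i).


S = (9, 11, 12), error at position 1, error magnitude e = 5, c = [8, 9, 1, 10, 6].

Step 1: column multipliers v_i = (∏_{j≠i}(α_i − α_j))^{−1} mod 13.
  i = 1 (α = 7): (7−2)(7−3)(7−10)(7−4) = 5·4·(−3)·3 = −180 ≡ 2, so v_1 = 2^{−1} = 7 (mod 13).
  i = 2 (α = 2): (2−7)(2−3)(2−10)(2−4) = (−5)·(−1)·(−8)·(−2) = 80 ≡ 2, so v_2 = 2^{−1} = 7 (mod 13).
  i = 3 (α = 3): (3−7)(3−2)(3−10)(3−4) = (−4)·1·(−7)·(−1) = −28 ≡ 11, so v_3 = 11^{−1} = 6 (mod 13).
  i = 4 (α = 10): (10−7)(10−2)(10−3)(10−4) = 3·8·7·6 = 1008 ≡ 7, so v_4 = 7^{−1} = 2 (mod 13).
  i = 5 (α = 4): (4−7)(4−2)(4−3)(4−10) = (−3)·2·1·(−6) = 36 ≡ 10, so v_5 = 10^{−1} = 4 (mod 13).
  v = [7, 7, 6, 2, 4].
Step 2: syndromes of r = [0, 9, 1, 10, 6] (all sums mod 13).
  S_0 = Σ v_i r_i = 7·0 + 7·9 + 6·1 + 2·10 + 4·6 = 113 ≡ 9.
  S_1 = Σ v_i α_i r_i = 7·7·0 + 7·2·9 + 6·3·1 + 2·10·10 + 4·4·6 = 440 ≡ 11.
  α_i^2 mod 13 = [10, 4, 9, 9, 3].
  S_2 = Σ v_i α_i^2 r_i = 7·10·0 + 7·4·9 + 6·9·1 + 2·9·10 + 4·3·6 = 558 ≡ 12.
  S = (9, 11, 12) ≠ 0, so r is not a codeword (an error is present).
Step 3: locate the error. For a single error e at position i, S_ℓ = v_i·e·α_i^ℓ, so α_err = S_1/S_0.
  S_0^{−1} = 9^{−1} = 3 (mod 13), so α_err = 11·3 = 33 ≡ 7 = α_1. Error position i = 1.
  Consistency check: S_2/S_1 = 12·6 = 72 ≡ 7 = α_err ✓ (single-error assumption holds).
Step 4: error magnitude e = S_0/v_1 = S_0·∏_{j≠1}(α_1 − α_j) = 9·2 = 18 ≡ 5 (mod 13).
Step 5: correct position 1: c_1 = r_1 − e = 0 − 5 ≡ 8 (mod 13). Hence c = [8, 9, 1, 10, 6].
  Check: interpolating c through the α_i gives m(x) = 12 + 5·x (degree < 2) with m(α_i) = c_i for every i, so c is indeed a codeword.


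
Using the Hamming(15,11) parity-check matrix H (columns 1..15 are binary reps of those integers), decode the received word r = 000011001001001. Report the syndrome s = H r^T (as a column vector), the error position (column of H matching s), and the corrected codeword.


s = (1, 0, 0, 1)^T, error position = 9, corrected codeword c = 000011000001001

Compute s = H r^T mod 2 one row at a time:
  s_1 = 0 + 1 + 0 + 0 + 1 + 0 + 0 + 1 = 3 ≡ 1 (mod 2).
  s_2 = 0 + 1 + 1 + 0 + 1 + 0 + 0 + 1 = 4 ≡ 0 (mod 2).
  s_3 = 0 + 0 + 1 + 0 + 0 + 0 + 0 + 1 = 2 ≡ 0 (mod 2).
  s_4 = 0 + 0 + 1 + 0 + 1 + 0 + 0 + 1 = 3 ≡ 1 (mod 2).
s = (1, 0, 0, 1)^T — this equals column 9 of H (binary 1001), so error is at position 9.
Correct: flip bit 9 of r = 000011001001001 to get c = 000011000001001.


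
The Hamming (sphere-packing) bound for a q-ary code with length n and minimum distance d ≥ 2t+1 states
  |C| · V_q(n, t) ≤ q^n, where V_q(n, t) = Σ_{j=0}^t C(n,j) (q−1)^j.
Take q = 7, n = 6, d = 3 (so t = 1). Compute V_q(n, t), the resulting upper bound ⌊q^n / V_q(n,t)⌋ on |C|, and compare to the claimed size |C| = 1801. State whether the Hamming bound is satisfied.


V_q(n, t) = 37, q^n = 117649, Hamming bound = 3179, |C| = 1801 ≤ bound (satisfied).

Step 1: Compute V_q(n, t) = Σ_{j=0}^1 C(n, j) (q−1)^j.
  j = 0: C(6,0)·(6)^0 = 1·1 = 1.
  j = 1: C(6,1)·(6)^1 = 6·6 = 36.
  V_q(n, t) = 1 + 36 = 37.
Step 2: q^n = 7^6 = 117649.
Step 3: Hamming bound ⌊q^n / V_q(n,t)⌋ = ⌊117649/37⌋ = 3179.
Step 4: Compare |C| = 1801 to 3179: satisfied.
The claimed |C| lies below the Hamming bound.


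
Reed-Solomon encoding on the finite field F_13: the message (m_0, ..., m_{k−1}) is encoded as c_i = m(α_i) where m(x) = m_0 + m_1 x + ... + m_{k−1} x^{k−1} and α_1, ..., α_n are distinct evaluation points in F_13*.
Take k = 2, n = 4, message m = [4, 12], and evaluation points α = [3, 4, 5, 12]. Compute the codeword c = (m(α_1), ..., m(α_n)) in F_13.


c = [1, 0, 12, 5]

Message polynomial: m(x) = 4 + 12·x (mod 13).
For each evaluation point α_i, compute m(α_i) mod 13:
  α_1 = 3: Horner steps 12 → 1, so m(3) = 1.
  α_2 = 4: Horner steps 12 → 0, so m(4) = 0.
  α_3 = 5: Horner steps 12 → 12, so m(5) = 12.
  α_4 = 12: Horner steps 12 → 5, so m(12) = 5.
Codeword c = [1, 0, 12, 5] ∈ F_13^4.


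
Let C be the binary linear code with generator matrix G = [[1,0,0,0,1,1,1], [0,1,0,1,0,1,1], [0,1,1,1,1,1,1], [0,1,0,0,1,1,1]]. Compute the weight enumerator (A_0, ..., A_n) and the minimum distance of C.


Weight distribution: A_0 = 1, A_2 = 4, A_4 = 9, A_6 = 2. Minimum distance d = 2.

Enumerate all 2^4 = 16 messages m ∈ F_2^4.
For each, compute codeword c = mG in F_2^7, then tally its weight.
  m = 0000 → c = 0000000, weight = 0.
  m = 1000 → c = 1000111, weight = 4.
  m = 0100 → c = 0101011, weight = 4.
  m = 1100 → c = 1101100, weight = 4.
  m = 0010 → c = 0111111, weight = 6.
  m = 1010 → c = 1111000, weight = 4.
  m = 0110 → c = 0010100, weight = 2.
  m = 1110 → c = 1010011, weight = 4.
  m = 0001 → c = 0100111, weight = 4.
  m = 1001 → c = 1100000, weight = 2.
  m = 0101 → c = 0001100, weight = 2.
  m = 1101 → c = 1001011, weight = 4.
  m = 0011 → c = 0011000, weight = 2.
  m = 1011 → c = 1011111, weight = 6.
  m = 0111 → c = 0110011, weight = 4.
  m = 1111 → c = 1110100, weight = 4.
Tally weights:
  weight 0: 1 codewords.
  weight 2: 4 codewords.
  weight 4: 9 codewords.
  weight 6: 2 codewords.
Minimum distance d = smallest w > 0 with A_w > 0 = 2.
Sanity: Σ A_w = 16 = 2^4 = 16 ✓.


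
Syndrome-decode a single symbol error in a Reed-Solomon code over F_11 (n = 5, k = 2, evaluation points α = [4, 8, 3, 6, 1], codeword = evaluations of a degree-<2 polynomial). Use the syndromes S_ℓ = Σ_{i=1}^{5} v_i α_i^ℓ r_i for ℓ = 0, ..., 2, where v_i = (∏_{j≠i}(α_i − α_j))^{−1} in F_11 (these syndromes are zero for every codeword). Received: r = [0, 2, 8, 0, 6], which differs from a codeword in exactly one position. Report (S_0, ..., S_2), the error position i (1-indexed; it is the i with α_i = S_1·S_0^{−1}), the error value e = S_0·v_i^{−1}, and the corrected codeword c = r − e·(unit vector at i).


S = (1, 4, 5), error at position 1, error magnitude e = 2, c = [9, 2, 8, 0, 6].

Step 1: column multipliers v_i = (∏_{j≠i}(α_i − α_j))^{−1} mod 11.
  i = 1 (α = 4): (4−8)(4−3)(4−6)(4−1) = (−4)·1·(−2)·3 = 24 ≡ 2, so v_1 = 2^{−1} = 6 (mod 11).
  i = 2 (α = 8): (8−4)(8−3)(8−6)(8−1) = 4·5·2·7 = 280 ≡ 5, so v_2 = 5^{−1} = 9 (mod 11).
  i = 3 (α = 3): (3−4)(3−8)(3−6)(3−1) = (−1)·(−5)·(−3)·2 = −30 ≡ 3, so v_3 = 3^{−1} = 4 (mod 11).
  i = 4 (α = 6): (6−4)(6−8)(6−3)(6−1) = 2·(−2)·3·5 = −60 ≡ 6, so v_4 = 6^{−1} = 2 (mod 11).
  i = 5 (α = 1): (1−4)(1−8)(1−3)(1−6) = (−3)·(−7)·(−2)·(−5) = 210 ≡ 1, so v_5 = 1^{−1} = 1 (mod 11).
  v = [6, 9, 4, 2, 1].
Step 2: syndromes of r = [0, 2, 8, 0, 6] (all sums mod 11).
  S_0 = Σ v_i r_i = 6·0 + 9·2 + 4·8 + 2·0 + 1·6 = 56 ≡ 1.
  S_1 = Σ v_i α_i r_i = 6·4·0 + 9·8·2 + 4·3·8 + 2·6·0 + 1·1·6 = 246 ≡ 4.
  α_i^2 mod 11 = [5, 9, 9, 3, 1].
  S_2 = Σ v_i α_i^2 r_i = 6·5·0 + 9·9·2 + 4·9·8 + 2·3·0 + 1·1·6 = 456 ≡ 5.
  S = (1, 4, 5) ≠ 0, so r is not a codeword (an error is present).
Step 3: locate the error. For a single error e at position i, S_ℓ = v_i·e·α_i^ℓ, so α_err = S_1/S_0.
  S_0^{−1} = 1^{−1} = 1 (mod 11), so α_err = 4·1 = 4 ≡ 4 = α_1. Error position i = 1.
  Consistency check: S_2/S_1 = 5·3 = 15 ≡ 4 = α_err ✓ (single-error assumption holds).
Step 4: error magnitude e = S_0/v_1 = S_0·∏_{j≠1}(α_1 − α_j) = 1·2 = 2 ≡ 2 (mod 11).
Step 5: correct position 1: c_1 = r_1 − e = 0 − 2 ≡ 9 (mod 11). Hence c = [9, 2, 8, 0, 6].
  Check: interpolating c through the α_i gives m(x) = 5 + 1·x (degree < 2) with m(α_i) = c_i for every i, so c is indeed a codeword.


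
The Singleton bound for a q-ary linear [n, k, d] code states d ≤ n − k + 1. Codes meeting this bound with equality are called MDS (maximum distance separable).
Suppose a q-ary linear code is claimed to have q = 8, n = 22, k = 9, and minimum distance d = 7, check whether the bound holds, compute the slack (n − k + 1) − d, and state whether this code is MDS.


Singleton RHS = n − k + 1 = 14, slack = 7, bound satisfied, not MDS.

Singleton bound: d ≤ n − k + 1.
Here n = 22, k = 9, so n − k + 1 = 14.
Given d = 7, check d ≤ 14: YES.
Slack = (n − k + 1) − d = 7.
The code is NOT MDS (slack = 7 > 0).
Description: the claimed parameters are [22, 9, 7]_8; such a code would be non-MDS.


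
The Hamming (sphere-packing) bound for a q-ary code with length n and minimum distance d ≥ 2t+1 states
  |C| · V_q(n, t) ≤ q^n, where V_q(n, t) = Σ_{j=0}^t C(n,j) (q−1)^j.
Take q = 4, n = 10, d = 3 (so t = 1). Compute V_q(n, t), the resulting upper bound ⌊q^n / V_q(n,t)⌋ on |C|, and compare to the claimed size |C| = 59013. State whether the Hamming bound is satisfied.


V_q(n, t) = 31, q^n = 1048576, Hamming bound = 33825, |C| = 59013 > bound (violated).

Step 1: Compute V_q(n, t) = Σ_{j=0}^1 C(n, j) (q−1)^j.
  j = 0: C(10,0)·(3)^0 = 1·1 = 1.
  j = 1: C(10,1)·(3)^1 = 10·3 = 30.
  V_q(n, t) = 1 + 30 = 31.
Step 2: q^n = 4^10 = 1048576.
Step 3: Hamming bound ⌊q^n / V_q(n,t)⌋ = ⌊1048576/31⌋ = 33825.
Step 4: Compare |C| = 59013 to 33825: violated.
The claimed |C| lies above the Hamming bound, so no 4-ary code of length 10 with d ≥ 3 can have 59013 codewords.


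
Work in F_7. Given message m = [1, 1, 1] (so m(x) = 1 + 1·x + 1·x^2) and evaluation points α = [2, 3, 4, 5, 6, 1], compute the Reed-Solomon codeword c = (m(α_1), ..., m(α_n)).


c = [0, 6, 0, 3, 1, 3]

Message polynomial: m(x) = 1 + 1·x + 1·x^2 (mod 7).
For each evaluation point α_i, compute m(α_i) mod 7:
  α_1 = 2: Horner steps 1 → 3 → 0, so m(2) = 0.
  α_2 = 3: Horner steps 1 → 4 → 6, so m(3) = 6.
  α_3 = 4: Horner steps 1 → 5 → 0, so m(4) = 0.
  α_4 = 5: Horner steps 1 → 6 → 3, so m(5) = 3.
  α_5 = 6: Horner steps 1 → 0 → 1, so m(6) = 1.
  α_6 = 1: Horner steps 1 → 2 → 3, so m(1) = 3.
Codeword c = [0, 6, 0, 3, 1, 3] ∈ F_7^6.


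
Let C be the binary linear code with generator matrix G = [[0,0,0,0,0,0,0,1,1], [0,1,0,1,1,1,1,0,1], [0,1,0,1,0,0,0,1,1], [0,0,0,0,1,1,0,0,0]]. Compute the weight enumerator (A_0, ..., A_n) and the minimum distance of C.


Weight distribution: A_0 = 1, A_2 = 5, A_4 = 7, A_6 = 3. Minimum distance d = 2.

Enumerate all 2^4 = 16 messages m ∈ F_2^4.
For each, compute codeword c = mG in F_2^9, then tally its weight.
  m = 0000 → c = 000000000, weight = 0.
  m = 1000 → c = 000000011, weight = 2.
  m = 0100 → c = 010111101, weight = 6.
  m = 1100 → c = 010111110, weight = 6.
  m = 0010 → c = 010100011, weight = 4.
  m = 1010 → c = 010100000, weight = 2.
  m = 0110 → c = 000011110, weight = 4.
  m = 1110 → c = 000011101, weight = 4.
  m = 0001 → c = 000011000, weight = 2.
  m = 1001 → c = 000011011, weight = 4.
  m = 0101 → c = 010100101, weight = 4.
  m = 1101 → c = 010100110, weight = 4.
  m = 0011 → c = 010111011, weight = 6.
  m = 1011 → c = 010111000, weight = 4.
  m = 0111 → c = 000000110, weight = 2.
  m = 1111 → c = 000000101, weight = 2.
Tally weights:
  weight 0: 1 codewords.
  weight 2: 5 codewords.
  weight 4: 7 codewords.
  weight 6: 3 codewords.
Minimum distance d = smallest w > 0 with A_w > 0 = 2.
Sanity: Σ A_w = 16 = 2^4 = 16 ✓.


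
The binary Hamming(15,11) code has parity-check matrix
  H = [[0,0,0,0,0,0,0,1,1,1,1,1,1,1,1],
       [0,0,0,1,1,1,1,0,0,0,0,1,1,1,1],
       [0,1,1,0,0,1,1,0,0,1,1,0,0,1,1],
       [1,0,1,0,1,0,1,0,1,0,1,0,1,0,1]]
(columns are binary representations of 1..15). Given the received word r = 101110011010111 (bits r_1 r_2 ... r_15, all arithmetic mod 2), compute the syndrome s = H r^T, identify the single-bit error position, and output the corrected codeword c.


s = (0, 1, 0, 1)^T, error position = 5, corrected codeword c = 101100011010111

Compute s = H r^T mod 2 one row at a time:
  s_1 = 1 + 1 + 0 + 1 + 0 + 1 + 1 + 1 = 6 ≡ 0 (mod 2).
  s_2 = 1 + 1 + 0 + 0 + 0 + 1 + 1 + 1 = 5 ≡ 1 (mod 2).
  s_3 = 0 + 1 + 0 + 0 + 0 + 1 + 1 + 1 = 4 ≡ 0 (mod 2).
  s_4 = 1 + 1 + 1 + 0 + 1 + 1 + 1 + 1 = 7 ≡ 1 (mod 2).
s = (0, 1, 0, 1)^T — this equals column 5 of H (binary 0101), so error is at position 5.
Correct: flip bit 5 of r = 101110011010111 to get c = 101100011010111.


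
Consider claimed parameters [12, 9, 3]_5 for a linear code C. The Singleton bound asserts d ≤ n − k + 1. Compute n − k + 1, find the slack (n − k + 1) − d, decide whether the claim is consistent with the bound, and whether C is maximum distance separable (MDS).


Singleton RHS = n − k + 1 = 4, slack = 1, bound satisfied, not MDS.

Singleton bound: d ≤ n − k + 1.
Here n = 12, k = 9, so n − k + 1 = 4.
Given d = 3, check d ≤ 4: YES.
Slack = (n − k + 1) − d = 1.
The code is NOT MDS (slack = 1 > 0).
Description: the claimed parameters are [12, 9, 3]_5; such a code would be non-MDS.


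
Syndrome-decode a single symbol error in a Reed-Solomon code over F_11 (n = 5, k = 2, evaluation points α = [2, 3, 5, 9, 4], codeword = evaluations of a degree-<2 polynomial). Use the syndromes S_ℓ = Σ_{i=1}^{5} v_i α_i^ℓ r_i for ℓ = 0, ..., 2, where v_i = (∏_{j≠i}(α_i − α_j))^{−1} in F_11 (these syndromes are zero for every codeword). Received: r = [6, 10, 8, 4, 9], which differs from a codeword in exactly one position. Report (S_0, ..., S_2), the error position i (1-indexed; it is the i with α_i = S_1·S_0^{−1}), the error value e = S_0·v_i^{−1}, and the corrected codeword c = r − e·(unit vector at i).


S = (8, 5, 10), error at position 1, error magnitude e = 6, c = [0, 10, 8, 4, 9].

Step 1: column multipliers v_i = (∏_{j≠i}(α_i − α_j))^{−1} mod 11.
  i = 1 (α = 2): (2−3)(2−5)(2−9)(2−4) = (−1)·(−3)·(−7)·(−2) = 42 ≡ 9, so v_1 = 9^{−1} = 5 (mod 11).
  i = 2 (α = 3): (3−2)(3−5)(3−9)(3−4) = 1·(−2)·(−6)·(−1) = −12 ≡ 10, so v_2 = 10^{−1} = 10 (mod 11).
  i = 3 (α = 5): (5−2)(5−3)(5−9)(5−4) = 3·2·(−4)·1 = −24 ≡ 9, so v_3 = 9^{−1} = 5 (mod 11).
  i = 4 (α = 9): (9−2)(9−3)(9−5)(9−4) = 7·6·4·5 = 840 ≡ 4, so v_4 = 4^{−1} = 3 (mod 11).
  i = 5 (α = 4): (4−2)(4−3)(4−5)(4−9) = 2·1·(−1)·(−5) = 10 ≡ 10, so v_5 = 10^{−1} = 10 (mod 11).
  v = [5, 10, 5, 3, 10].
Step 2: syndromes of r = [6, 10, 8, 4, 9] (all sums mod 11).
  S_0 = Σ v_i r_i = 5·6 + 10·10 + 5·8 + 3·4 + 10·9 = 272 ≡ 8.
  S_1 = Σ v_i α_i r_i = 5·2·6 + 10·3·10 + 5·5·8 + 3·9·4 + 10·4·9 = 1028 ≡ 5.
  α_i^2 mod 11 = [4, 9, 3, 4, 5].
  S_2 = Σ v_i α_i^2 r_i = 5·4·6 + 10·9·10 + 5·3·8 + 3·4·4 + 10·5·9 = 1638 ≡ 10.
  S = (8, 5, 10) ≠ 0, so r is not a codeword (an error is present).
Step 3: locate the error. For a single error e at position i, S_ℓ = v_i·e·α_i^ℓ, so α_err = S_1/S_0.
  S_0^{−1} = 8^{−1} = 7 (mod 11), so α_err = 5·7 = 35 ≡ 2 = α_1. Error position i = 1.
  Consistency check: S_2/S_1 = 10·9 = 90 ≡ 2 = α_err ✓ (single-error assumption holds).
Step 4: error magnitude e = S_0/v_1 = S_0·∏_{j≠1}(α_1 − α_j) = 8·9 = 72 ≡ 6 (mod 11).
Step 5: correct position 1: c_1 = r_1 − e = 6 − 6 ≡ 0 (mod 11). Hence c = [0, 10, 8, 4, 9].
  Check: interpolating c through the α_i gives m(x) = 2 + 10·x (degree < 2) with m(α_i) = c_i for every i, so c is indeed a codeword.


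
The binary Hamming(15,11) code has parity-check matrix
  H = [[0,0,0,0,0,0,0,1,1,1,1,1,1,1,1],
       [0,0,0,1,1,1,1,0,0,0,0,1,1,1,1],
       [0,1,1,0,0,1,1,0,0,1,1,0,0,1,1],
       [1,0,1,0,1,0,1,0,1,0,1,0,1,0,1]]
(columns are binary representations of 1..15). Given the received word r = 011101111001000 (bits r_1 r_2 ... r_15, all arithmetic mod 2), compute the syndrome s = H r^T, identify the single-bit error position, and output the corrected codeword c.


s = (1, 0, 0, 1)^T, error position = 9, corrected codeword c = 011101110001000

Compute s = H r^T mod 2 one row at a time:
  s_1 = 1 + 1 + 0 + 0 + 1 + 0 + 0 + 0 = 3 ≡ 1 (mod 2).
  s_2 = 1 + 0 + 1 + 1 + 1 + 0 + 0 + 0 = 4 ≡ 0 (mod 2).
  s_3 = 1 + 1 + 1 + 1 + 0 + 0 + 0 + 0 = 4 ≡ 0 (mod 2).
  s_4 = 0 + 1 + 0 + 1 + 1 + 0 + 0 + 0 = 3 ≡ 1 (mod 2).
s = (1, 0, 0, 1)^T — this equals column 9 of H (binary 1001), so error is at position 9.
Correct: flip bit 9 of r = 011101111001000 to get c = 011101110001000.


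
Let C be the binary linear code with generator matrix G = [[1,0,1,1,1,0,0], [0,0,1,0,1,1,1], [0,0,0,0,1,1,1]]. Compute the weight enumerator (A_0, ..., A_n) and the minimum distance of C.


Weight distribution: A_0 = 1, A_1 = 1, A_3 = 2, A_4 = 3, A_5 = 1. Minimum distance d = 1.

Enumerate all 2^3 = 8 messages m ∈ F_2^3.
For each, compute codeword c = mG in F_2^7, then tally its weight.
  m = 000 → c = 0000000, weight = 0.
  m = 100 → c = 1011100, weight = 4.
  m = 010 → c = 0010111, weight = 4.
  m = 110 → c = 1001011, weight = 4.
  m = 001 → c = 0000111, weight = 3.
  m = 101 → c = 1011011, weight = 5.
  m = 011 → c = 0010000, weight = 1.
  m = 111 → c = 1001100, weight = 3.
Tally weights:
  weight 0: 1 codewords.
  weight 1: 1 codewords.
  weight 3: 2 codewords.
  weight 4: 3 codewords.
  weight 5: 1 codewords.
Minimum distance d = smallest w > 0 with A_w > 0 = 1.
Sanity: Σ A_w = 8 = 2^3 = 8 ✓.


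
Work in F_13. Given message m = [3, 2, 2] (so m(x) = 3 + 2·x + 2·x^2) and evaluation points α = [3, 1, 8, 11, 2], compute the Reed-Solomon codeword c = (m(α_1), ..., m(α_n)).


c = [1, 7, 4, 7, 2]

Message polynomial: m(x) = 3 + 2·x + 2·x^2 (mod 13).
For each evaluation point α_i, compute m(α_i) mod 13:
  α_1 = 3: Horner steps 2 → 8 → 1, so m(3) = 1.
  α_2 = 1: Horner steps 2 → 4 → 7, so m(1) = 7.
  α_3 = 8: Horner steps 2 → 5 → 4, so m(8) = 4.
  α_4 = 11: Horner steps 2 → 11 → 7, so m(11) = 7.
  α_5 = 2: Horner steps 2 → 6 → 2, so m(2) = 2.
Codeword c = [1, 7, 4, 7, 2] ∈ F_13^5.


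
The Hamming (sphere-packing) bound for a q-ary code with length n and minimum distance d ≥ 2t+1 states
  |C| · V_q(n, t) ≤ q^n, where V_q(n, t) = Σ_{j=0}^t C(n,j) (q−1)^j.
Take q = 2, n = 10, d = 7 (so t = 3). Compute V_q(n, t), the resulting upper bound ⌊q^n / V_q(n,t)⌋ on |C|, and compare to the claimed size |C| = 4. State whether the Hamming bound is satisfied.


V_q(n, t) = 176, q^n = 1024, Hamming bound = 5, |C| = 4 ≤ bound (satisfied).

Step 1: Compute V_q(n, t) = Σ_{j=0}^3 C(n, j) (q−1)^j.
  j = 0: C(10,0)·(1)^0 = 1·1 = 1.
  j = 1: C(10,1)·(1)^1 = 10·1 = 10.
  j = 2: C(10,2)·(1)^2 = 45·1 = 45.
  j = 3: C(10,3)·(1)^3 = 120·1 = 120.
  V_q(n, t) = 1 + 10 + 45 + 120 = 176.
Step 2: q^n = 2^10 = 1024.
Step 3: Hamming bound ⌊q^n / V_q(n,t)⌋ = ⌊1024/176⌋ = 5.
Step 4: Compare |C| = 4 to 5: satisfied.
The claimed |C| lies below the Hamming bound.
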